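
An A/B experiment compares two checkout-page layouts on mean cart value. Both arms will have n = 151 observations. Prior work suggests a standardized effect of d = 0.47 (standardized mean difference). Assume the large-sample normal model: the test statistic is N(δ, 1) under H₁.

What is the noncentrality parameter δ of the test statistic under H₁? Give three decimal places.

δ = d·√(n/2) = 0.47 × √(151/2) = 4.0839

δ ≈ 4.084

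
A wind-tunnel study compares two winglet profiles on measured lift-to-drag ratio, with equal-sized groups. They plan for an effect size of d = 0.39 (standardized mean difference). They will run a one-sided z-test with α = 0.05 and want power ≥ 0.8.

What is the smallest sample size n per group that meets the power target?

n = 82 per group

For power 0.8 need Φ(δ − z_{0.05}) = 0.8, so δ = z_{0.05} + z_{0.20} = 1.645 + 0.842 = 2.486.
δ = d·√(n/2) ⇒ n = 2(δ/d)² = 2 × (2.486 / 0.39)² = 81.30.
Rounding up, n = 82 per group.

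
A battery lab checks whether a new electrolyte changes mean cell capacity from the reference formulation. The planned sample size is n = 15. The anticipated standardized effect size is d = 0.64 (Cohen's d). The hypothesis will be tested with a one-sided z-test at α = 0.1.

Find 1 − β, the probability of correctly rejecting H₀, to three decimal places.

Noncentrality parameter: λ = d·√n = 0.64 × √15 = 2.4787
Critical value for a one-sided test at α = 0.1: z_α = 1.282.
Power = Φ(λ − 1.282) = Φ(1.197) = 0.8844.

Power ≈ 0.884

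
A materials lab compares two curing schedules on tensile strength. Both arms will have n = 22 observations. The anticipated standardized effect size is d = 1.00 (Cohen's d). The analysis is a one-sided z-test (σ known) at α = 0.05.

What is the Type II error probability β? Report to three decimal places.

Noncentrality parameter: λ = d·√(n/2) = 1.00 × √(22/2) = 3.3166
Critical value for a one-sided test at α = 0.05: z_α = 1.645.
Power = Φ(λ − 1.645) = Φ(1.672) = 0.9527.
Type II error: β = 1 − power = 1 − 0.9527 = 0.0473.

β ≈ 0.047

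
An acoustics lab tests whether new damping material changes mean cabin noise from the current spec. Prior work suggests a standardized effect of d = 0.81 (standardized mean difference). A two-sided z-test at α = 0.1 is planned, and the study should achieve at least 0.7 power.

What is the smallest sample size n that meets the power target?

For power 0.7 need Φ(δ − z_{0.05}) = 0.7, so δ = z_{0.05} + z_{0.30} = 1.645 + 0.524 = 2.169.
(Ignoring the negligible lower-tail rejection probability gives the usual closed-form inversion.)
δ = d·√n ⇒ n = (δ/d)² = (2.169 / 0.81)² = 7.17.
Round up to the next whole unit.

n = 8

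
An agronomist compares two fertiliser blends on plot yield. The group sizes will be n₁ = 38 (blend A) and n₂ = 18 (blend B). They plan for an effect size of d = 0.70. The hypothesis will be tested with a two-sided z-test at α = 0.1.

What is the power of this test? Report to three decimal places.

Power ≈ 0.789

Noncentrality parameter: δ = d / √(1/n₁ + 1/n₂) = 0.70 / √(1/38 + 1/18) = 2.4464
Critical value for a two-sided test at α = 0.1: z_{α/2} = 1.645.
Power = Φ(δ − 1.645) + Φ(−δ − 1.645) = Φ(0.802) + Φ(-4.091) = 0.7886 + 0.0000 = 0.7886.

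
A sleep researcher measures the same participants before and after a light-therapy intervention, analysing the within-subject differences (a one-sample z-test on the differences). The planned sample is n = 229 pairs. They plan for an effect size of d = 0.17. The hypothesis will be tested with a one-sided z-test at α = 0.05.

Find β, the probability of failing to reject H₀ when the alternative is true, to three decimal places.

β ≈ 0.177

Noncentrality parameter: δ = d·√n = 0.17 × √229 = 2.5726
Critical value for a one-sided test at α = 0.05: z_α = 1.645.
Power = P(Z > 1.645 − δ) = Φ(0.928) = 0.8232.
Type II error: β = 1 − power = 1 − 0.8232 = 0.1768.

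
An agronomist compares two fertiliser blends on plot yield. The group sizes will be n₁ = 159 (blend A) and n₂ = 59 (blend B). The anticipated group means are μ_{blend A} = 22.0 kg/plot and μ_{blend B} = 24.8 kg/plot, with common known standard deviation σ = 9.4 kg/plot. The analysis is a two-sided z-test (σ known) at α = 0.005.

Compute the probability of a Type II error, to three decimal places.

Standardized effect: d = |μ_{blend A} − μ_{blend B}| / σ = |22.0 − 24.8| / 9.4 = 0.2979
Noncentrality parameter: δ = d / √(1/n₁ + 1/n₂) = 0.2979 / √(1/159 + 1/59) = 1.9540
Two-sided α = 0.005 → critical value z_{0.0025} = 2.807.
Power = Φ(δ − 2.807) + Φ(−δ − 2.807) = Φ(-0.853) + Φ(-4.761) = 0.1968 + 0.0000 = 0.1968.
Type II error: β = 1 − power = 1 − 0.1968 = 0.8032.

β ≈ 0.803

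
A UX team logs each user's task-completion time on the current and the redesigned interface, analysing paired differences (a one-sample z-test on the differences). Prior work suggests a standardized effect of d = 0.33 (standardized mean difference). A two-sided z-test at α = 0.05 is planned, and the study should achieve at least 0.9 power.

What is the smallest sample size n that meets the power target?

n = 97

For power 0.9 need Φ(δ − z_{0.025}) = 0.9, so δ = z_{0.025} + z_{0.10} = 1.960 + 1.282 = 3.242.
(The Φ(−δ − z_{α/2}) term is vanishingly small for δ > 0 and is dropped in the standard sample-size formula.)
δ = d·√n ⇒ n = (δ/d)² = (3.242 / 0.33)² = 96.49.
Round up to the next whole unit.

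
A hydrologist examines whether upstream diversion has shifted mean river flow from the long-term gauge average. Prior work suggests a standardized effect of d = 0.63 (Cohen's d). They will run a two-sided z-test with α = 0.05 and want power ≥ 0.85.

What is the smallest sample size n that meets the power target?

n = 23

For power 0.85 need Φ(δ − z_{0.025}) = 0.85, so δ = z_{0.025} + z_{0.15} = 1.960 + 1.036 = 2.996.
(The Φ(−δ − z_{α/2}) term is vanishingly small for δ > 0 and is dropped in the standard sample-size formula.)
δ = d·√n ⇒ n = (δ/d)² = (2.996 / 0.63)² = 22.62.
Round up to the next whole unit.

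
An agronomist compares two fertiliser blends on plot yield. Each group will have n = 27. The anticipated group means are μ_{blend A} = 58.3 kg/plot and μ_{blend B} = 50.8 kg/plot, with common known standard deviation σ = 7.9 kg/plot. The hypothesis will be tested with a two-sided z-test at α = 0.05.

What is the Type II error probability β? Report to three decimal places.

Standardized effect: d = |μ_{blend A} − μ_{blend B}| / σ = |58.3 − 50.8| / 7.9 = 0.9494
Noncentrality parameter: δ = d·√(n/2) = 0.9494 × √(27/2) = 3.4882
Two-sided α = 0.05 → critical value z_{0.025} = 1.960.
Power = Φ(δ − 1.960) + Φ(−δ − 1.960) = Φ(1.528) + Φ(-5.448) = 0.9368 + 0.0000 = 0.9368.
Type II error: β = 1 − power = 1 − 0.9368 = 0.0632.

β ≈ 0.063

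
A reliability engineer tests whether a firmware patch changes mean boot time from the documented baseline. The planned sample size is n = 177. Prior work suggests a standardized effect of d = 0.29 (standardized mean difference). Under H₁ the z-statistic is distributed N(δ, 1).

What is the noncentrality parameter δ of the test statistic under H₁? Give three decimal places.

δ ≈ 3.858

The noncentrality parameter scales effect size by the design's sample-size factor: δ = d·√n = 0.29 × √177 = 3.8582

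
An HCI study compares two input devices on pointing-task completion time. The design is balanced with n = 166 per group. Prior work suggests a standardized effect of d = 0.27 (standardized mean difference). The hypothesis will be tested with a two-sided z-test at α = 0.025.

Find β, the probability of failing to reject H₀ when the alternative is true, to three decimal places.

Noncentrality parameter: δ = d·√(n/2) = 0.27 × √(166/2) = 2.4598
Two-sided α = 0.025 → critical value z_{0.0125} = 2.241.
Power = Φ(δ − 2.241) + Φ(−δ − 2.241) = Φ(0.218) + Φ(-4.701) = 0.5864 + 0.0000 = 0.5864.
Type II error: β = 1 − power = 1 − 0.5864 = 0.4136.

β ≈ 0.414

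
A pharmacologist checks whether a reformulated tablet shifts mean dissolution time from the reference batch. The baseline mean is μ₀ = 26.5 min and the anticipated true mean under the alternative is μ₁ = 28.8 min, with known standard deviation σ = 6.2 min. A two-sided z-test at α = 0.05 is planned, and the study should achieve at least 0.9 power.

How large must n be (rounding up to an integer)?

Standardized effect: d = |μ₁ − μ₀| / σ = |28.8 − 26.5| / 6.2 = 0.3710
Set Φ(δ − 1.960) = 0.9; then δ − 1.960 = Φ⁻¹(0.9) = 1.282, giving δ = 3.242.
(For δ > 0 the lower-tail rejection region contributes negligibly to power, so the one-term inversion is standard.)
δ = d·√n ⇒ n = (δ/d)² = (3.242 / 0.3710)² = 76.35.
Round up to the next whole unit.

n = 77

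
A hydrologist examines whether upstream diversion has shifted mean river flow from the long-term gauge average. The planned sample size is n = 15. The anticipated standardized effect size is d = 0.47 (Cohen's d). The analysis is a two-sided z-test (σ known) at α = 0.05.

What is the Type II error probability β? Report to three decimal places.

β ≈ 0.555

Noncentrality parameter: δ = d·√n = 0.47 × √15 = 1.8203
Two-sided α = 0.05 → critical value z_{0.025} = 1.960.
Power = Φ(δ − 1.960) + Φ(−δ − 1.960) = Φ(-0.140) + Φ(-3.780) = 0.4445 + 0.0001 = 0.4445.
Type II error: β = 1 − power = 1 − 0.4445 = 0.5555.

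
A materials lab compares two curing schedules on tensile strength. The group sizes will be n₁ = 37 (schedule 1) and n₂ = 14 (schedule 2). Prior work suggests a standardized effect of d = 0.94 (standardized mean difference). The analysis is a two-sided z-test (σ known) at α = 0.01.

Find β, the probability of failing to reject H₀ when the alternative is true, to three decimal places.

β ≈ 0.337

Noncentrality parameter: δ = d / √(1/n₁ + 1/n₂) = 0.94 / √(1/37 + 1/14) = 2.9958
Two-sided α = 0.01 → critical value z_{0.005} = 2.576.
Power = Φ(δ − 2.576) + Φ(−δ − 2.576) = Φ(0.420) + Φ(-5.572) = 0.6627 + 0.0000 = 0.6627.
Type II error: β = 1 − power = 1 − 0.6627 = 0.3373.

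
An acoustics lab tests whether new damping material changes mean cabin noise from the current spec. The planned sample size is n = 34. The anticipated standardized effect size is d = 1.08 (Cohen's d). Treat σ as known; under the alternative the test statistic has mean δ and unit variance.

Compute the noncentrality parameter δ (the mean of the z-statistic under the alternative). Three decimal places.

δ = d·√n = 1.08 × √34 = 6.2974

δ ≈ 6.297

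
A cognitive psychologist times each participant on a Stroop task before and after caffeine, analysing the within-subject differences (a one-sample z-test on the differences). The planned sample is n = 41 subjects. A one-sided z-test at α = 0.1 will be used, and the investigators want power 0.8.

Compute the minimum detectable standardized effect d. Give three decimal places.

Required noncentrality: δ = z_{0.1} + z_{0.20} = 1.282 + 0.842 = 2.123.
δ = d·√n ⇒ d = δ/√n = 2.123/√41 = 0.3316.

d ≈ 0.332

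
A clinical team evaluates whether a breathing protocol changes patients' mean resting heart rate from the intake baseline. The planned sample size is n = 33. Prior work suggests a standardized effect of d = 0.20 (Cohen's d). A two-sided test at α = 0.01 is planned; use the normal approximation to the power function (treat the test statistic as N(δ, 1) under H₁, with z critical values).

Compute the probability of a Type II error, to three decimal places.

Noncentrality parameter: δ = d·√n = 0.20 × √33 = 1.1489
Critical value for a two-sided test at α = 0.01: z_{α/2} = 2.576.
Power = Φ(δ − 2.576) + Φ(−δ − 2.576) = Φ(-1.427) + Φ(-3.725) = 0.0768 + 0.0001 = 0.0769.
Type II error: β = 1 − power = 1 − 0.0769 = 0.9231.

β ≈ 0.923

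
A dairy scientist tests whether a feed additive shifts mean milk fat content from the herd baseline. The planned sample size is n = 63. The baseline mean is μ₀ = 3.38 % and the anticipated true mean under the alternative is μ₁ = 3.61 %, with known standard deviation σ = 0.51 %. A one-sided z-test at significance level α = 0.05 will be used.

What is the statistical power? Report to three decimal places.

Standardized effect: d = |μ₁ − μ₀| / σ = |3.61 − 3.38| / 0.51 = 0.4510
Noncentrality parameter: λ = d·√n = 0.4510 × √63 = 3.5795
One-sided α = 0.05 → critical value z_{0.05} = 1.645.
Power = Φ(λ − 1.645) = Φ(1.935) = 0.9735.

Power ≈ 0.973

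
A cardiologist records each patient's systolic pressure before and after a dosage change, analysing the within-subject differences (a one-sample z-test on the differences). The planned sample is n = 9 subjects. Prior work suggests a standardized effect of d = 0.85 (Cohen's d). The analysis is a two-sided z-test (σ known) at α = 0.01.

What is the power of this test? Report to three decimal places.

Noncentrality parameter: δ = d·√n = 0.85 × √9 = 2.5500
Two-sided α = 0.01 → critical value z_{0.005} = 2.576.
Power = Φ(δ − 2.576) + Φ(−δ − 2.576) = Φ(-0.026) + Φ(-5.126) = 0.4897 + 0.0000 = 0.4897.

Power ≈ 0.490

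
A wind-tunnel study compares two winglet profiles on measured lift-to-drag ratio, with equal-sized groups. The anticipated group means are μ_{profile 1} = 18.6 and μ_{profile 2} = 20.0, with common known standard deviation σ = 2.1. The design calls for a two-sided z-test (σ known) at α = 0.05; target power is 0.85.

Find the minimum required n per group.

Standardized effect: d = |μ_{profile 1} − μ_{profile 2}| / σ = |18.6 − 20.0| / 2.1 = 0.6667
Set Φ(δ − 1.960) = 0.85; then δ − 1.960 = Φ⁻¹(0.85) = 1.036, giving δ = 2.996.
(The Φ(−δ − z_{α/2}) term is vanishingly small for δ > 0 and is dropped in the standard sample-size formula.)
δ = d·√(n/2) ⇒ n = 2(δ/d)² = 2 × (2.996 / 0.6667)² = 40.40.
Round up to the next whole unit.

n = 41 per group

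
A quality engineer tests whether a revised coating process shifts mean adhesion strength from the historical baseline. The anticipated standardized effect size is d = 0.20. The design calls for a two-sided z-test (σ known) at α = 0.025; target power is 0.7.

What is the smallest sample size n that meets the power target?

n = 192

For power 0.7 need Φ(δ − z_{0.0125}) = 0.7, so δ = z_{0.0125} + z_{0.30} = 2.241 + 0.524 = 2.766.
(The Φ(−δ − z_{α/2}) term is vanishingly small for δ > 0 and is dropped in the standard sample-size formula.)
δ = d·√n ⇒ n = (δ/d)² = (2.766 / 0.20)² = 191.24.
Rounding up, n = 192.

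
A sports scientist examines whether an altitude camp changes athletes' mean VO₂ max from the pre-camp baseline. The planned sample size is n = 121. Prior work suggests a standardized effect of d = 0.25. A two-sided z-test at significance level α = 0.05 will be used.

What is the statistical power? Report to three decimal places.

Noncentrality parameter: δ = d·√n = 0.25 × √121 = 2.7500
Critical value for a two-sided test at α = 0.05: z_{α/2} = 1.960.
Power = Φ(δ − 1.960) + Φ(−δ − 1.960) = Φ(0.790) + Φ(-4.710) = 0.7852 + 0.0000 = 0.7852.

Power ≈ 0.785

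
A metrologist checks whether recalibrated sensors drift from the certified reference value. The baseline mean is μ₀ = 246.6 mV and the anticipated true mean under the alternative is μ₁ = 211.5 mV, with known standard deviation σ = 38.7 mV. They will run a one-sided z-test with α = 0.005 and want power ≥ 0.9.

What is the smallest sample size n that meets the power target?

n = 19

Standardized effect: d = |μ₁ − μ₀| / σ = |211.5 − 246.6| / 38.7 = 0.9070
For power 0.9 need Φ(δ − z_{0.005}) = 0.9, so δ = z_{0.005} + z_{0.10} = 2.576 + 1.282 = 3.857.
δ = d·√n ⇒ n = (δ/d)² = (3.857 / 0.9070)² = 18.09.
Rounding up, n = 19.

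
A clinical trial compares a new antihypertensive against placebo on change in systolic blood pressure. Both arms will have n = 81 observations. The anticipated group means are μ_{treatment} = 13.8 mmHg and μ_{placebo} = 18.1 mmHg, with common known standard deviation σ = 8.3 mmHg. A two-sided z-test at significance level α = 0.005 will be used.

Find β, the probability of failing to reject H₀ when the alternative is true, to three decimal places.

Standardized effect: d = |μ_{treatment} − μ_{placebo}| / σ = |13.8 − 18.1| / 8.3 = 0.5181
Noncentrality parameter: δ = d·√(n/2) = 0.5181 × √(81/2) = 3.2970
Critical value for a two-sided test at α = 0.005: z_{α/2} = 2.807.
Power = Φ(δ − 2.807) + Φ(−δ − 2.807) = Φ(0.490) + Φ(-6.104) = 0.6879 + 0.0000 = 0.6879.
Type II error: β = 1 − power = 1 − 0.6879 = 0.3121.

β ≈ 0.312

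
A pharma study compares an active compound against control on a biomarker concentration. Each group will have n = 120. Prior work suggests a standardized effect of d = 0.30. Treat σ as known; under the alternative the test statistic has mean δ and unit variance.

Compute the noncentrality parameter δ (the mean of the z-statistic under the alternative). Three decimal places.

δ ≈ 2.324

δ = d·√(n/2) = 0.30 × √(120/2) = 2.3238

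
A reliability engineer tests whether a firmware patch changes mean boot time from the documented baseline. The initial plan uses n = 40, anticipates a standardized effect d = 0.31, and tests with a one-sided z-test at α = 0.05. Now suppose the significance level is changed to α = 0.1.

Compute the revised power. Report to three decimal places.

Power ≈ 0.751

δ = d·√n = 0.31 × √40 = 1.9606 (unchanged). New critical value: z_{0.1} = 1.282.
Revised power = P(Z > 1.282 − δ) = Φ(0.679) = 0.7515.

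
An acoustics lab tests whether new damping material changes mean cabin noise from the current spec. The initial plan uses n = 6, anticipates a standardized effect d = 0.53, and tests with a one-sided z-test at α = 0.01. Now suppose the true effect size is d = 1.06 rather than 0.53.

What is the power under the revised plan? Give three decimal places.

Power ≈ 0.606

With d = 1.06: δ = d·√n = 1.06 × √6 = 2.5965. Critical value z_{0.01} = 2.326.
Revised power = Φ(δ − 2.326) = Φ(0.270) = 0.6065.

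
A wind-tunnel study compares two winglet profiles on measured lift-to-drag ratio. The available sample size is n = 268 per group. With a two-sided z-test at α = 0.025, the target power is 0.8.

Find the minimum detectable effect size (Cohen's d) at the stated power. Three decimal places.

d ≈ 0.266

Required noncentrality: δ = z_{0.0125} + z_{0.20} = 2.241 + 0.842 = 3.083.
(The second rejection-region term Φ(−δ − z_{α/2}) is negligible and dropped.)
δ = d·√(n/2) ⇒ d = δ/√(n/2) = 3.083/√(268/2) = 0.2663.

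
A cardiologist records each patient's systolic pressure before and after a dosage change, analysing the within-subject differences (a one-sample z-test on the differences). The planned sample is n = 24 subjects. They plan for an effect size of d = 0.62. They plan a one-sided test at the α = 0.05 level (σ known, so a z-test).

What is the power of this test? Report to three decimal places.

Power ≈ 0.918

Noncentrality parameter: δ = d·√n = 0.62 × √24 = 3.0374
One-sided α = 0.05 → critical value z_{0.05} = 1.645.
Power = Φ(δ − 1.645) = Φ(1.393) = 0.9181.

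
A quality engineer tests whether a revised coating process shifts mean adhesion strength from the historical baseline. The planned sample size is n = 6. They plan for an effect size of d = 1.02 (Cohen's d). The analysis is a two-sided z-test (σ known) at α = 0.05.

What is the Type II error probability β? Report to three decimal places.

β ≈ 0.295

Noncentrality parameter: δ = d·√n = 1.02 × √6 = 2.4985
Critical value for a two-sided test at α = 0.05: z_{α/2} = 1.960.
Power = Φ(δ − 1.960) + Φ(−δ − 1.960) = Φ(0.539) + Φ(-4.458) = 0.7049 + 0.0000 = 0.7049.
Type II error: β = 1 − power = 1 − 0.7049 = 0.2951.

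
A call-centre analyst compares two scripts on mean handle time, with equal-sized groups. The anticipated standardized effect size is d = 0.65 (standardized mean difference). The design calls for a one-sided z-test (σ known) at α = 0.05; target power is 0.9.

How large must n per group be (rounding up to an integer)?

n = 41 per group

For power 0.9 need Φ(δ − z_{0.05}) = 0.9, so δ = z_{0.05} + z_{0.10} = 1.645 + 1.282 = 2.926.
δ = d·√(n/2) ⇒ n = 2(δ/d)² = 2 × (2.926 / 0.65)² = 40.54.
Round up to the next whole unit.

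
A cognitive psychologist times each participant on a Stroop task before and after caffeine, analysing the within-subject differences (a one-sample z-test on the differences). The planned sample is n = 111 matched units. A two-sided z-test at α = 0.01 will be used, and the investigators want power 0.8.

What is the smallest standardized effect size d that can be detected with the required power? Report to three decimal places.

Required noncentrality: δ = z_{0.005} + z_{0.20} = 2.576 + 0.842 = 3.417.
(The second rejection-region term Φ(−δ − z_{α/2}) is negligible and dropped.)
δ = d·√n ⇒ d = δ/√n = 3.417/√111 = 0.3244.

d ≈ 0.324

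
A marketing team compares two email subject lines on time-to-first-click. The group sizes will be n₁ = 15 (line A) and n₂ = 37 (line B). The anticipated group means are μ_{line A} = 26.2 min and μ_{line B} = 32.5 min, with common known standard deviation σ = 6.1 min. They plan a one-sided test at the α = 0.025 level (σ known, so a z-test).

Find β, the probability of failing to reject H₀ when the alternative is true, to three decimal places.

Standardized effect: d = |μ_{line A} − μ_{line B}| / σ = |26.2 − 32.5| / 6.1 = 1.0328
Noncentrality parameter: δ = d / √(1/n₁ + 1/n₂) = 1.0328 / √(1/15 + 1/37) = 3.3741
Critical value for a one-sided test at α = 0.025: z_α = 1.960.
Power = Φ(δ − 1.960) = Φ(1.414) = 0.9213.
Type II error: β = 1 − power = 1 − 0.9213 = 0.0787.

β ≈ 0.079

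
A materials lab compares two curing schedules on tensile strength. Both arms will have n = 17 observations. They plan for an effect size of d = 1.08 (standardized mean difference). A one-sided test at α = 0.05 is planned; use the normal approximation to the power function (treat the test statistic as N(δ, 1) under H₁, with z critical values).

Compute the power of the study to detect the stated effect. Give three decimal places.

Power ≈ 0.934

Noncentrality parameter: δ = d·√(n/2) = 1.08 × √(17/2) = 3.1487
One-sided α = 0.05 → critical value z_{0.05} = 1.645.
Power = P(Z > 1.645 − δ) = Φ(1.504) = 0.9337.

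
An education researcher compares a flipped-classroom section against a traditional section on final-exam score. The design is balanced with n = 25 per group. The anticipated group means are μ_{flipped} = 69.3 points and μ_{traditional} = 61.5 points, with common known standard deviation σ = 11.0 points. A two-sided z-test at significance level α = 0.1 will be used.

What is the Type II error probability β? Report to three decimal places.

β ≈ 0.194

Standardized effect: d = |μ_{flipped} − μ_{traditional}| / σ = |69.3 − 61.5| / 11.0 = 0.7091
Noncentrality parameter: δ = d·√(n/2) = 0.7091 × √(25/2) = 2.5070
Critical value for a two-sided test at α = 0.1: z_{α/2} = 1.645.
Power = Φ(δ − 1.645) + Φ(−δ − 1.645) = Φ(0.862) + Φ(-4.152) = 0.8057 + 0.0000 = 0.8057.
Type II error: β = 1 − power = 1 − 0.8057 = 0.1943.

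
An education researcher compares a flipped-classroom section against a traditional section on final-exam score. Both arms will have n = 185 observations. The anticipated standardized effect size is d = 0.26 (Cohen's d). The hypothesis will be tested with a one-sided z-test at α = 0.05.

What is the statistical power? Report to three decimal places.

Noncentrality parameter: δ = d·√(n/2) = 0.26 × √(185/2) = 2.5006
One-sided α = 0.05 → critical value z_{0.05} = 1.645.
Power = Φ(δ − 1.645) = Φ(0.856) = 0.8039.

Power ≈ 0.804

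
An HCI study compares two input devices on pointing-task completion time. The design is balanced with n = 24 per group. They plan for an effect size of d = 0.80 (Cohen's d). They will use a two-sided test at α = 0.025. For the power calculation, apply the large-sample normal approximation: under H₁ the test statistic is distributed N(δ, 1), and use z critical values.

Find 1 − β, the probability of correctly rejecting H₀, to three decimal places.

Power ≈ 0.702

Noncentrality parameter: δ = d·√(n/2) = 0.80 × √(24/2) = 2.7713
Critical value for a two-sided test at α = 0.025: z_{α/2} = 2.241.
Power = Φ(δ − 2.241) + Φ(−δ − 2.241) = Φ(0.530) + Φ(-5.013) = 0.7019 + 0.0000 = 0.7019.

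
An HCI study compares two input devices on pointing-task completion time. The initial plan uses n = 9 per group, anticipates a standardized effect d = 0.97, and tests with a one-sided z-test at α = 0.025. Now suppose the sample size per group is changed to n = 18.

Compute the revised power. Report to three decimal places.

With n = 18 per group: δ = d·√(n/2) = 0.97 × √(18/2) = 2.9100. Critical value z_{0.025} = 1.960.
Revised power = P(Z > 1.960 − δ) = Φ(0.950) = 0.8290.

Power ≈ 0.829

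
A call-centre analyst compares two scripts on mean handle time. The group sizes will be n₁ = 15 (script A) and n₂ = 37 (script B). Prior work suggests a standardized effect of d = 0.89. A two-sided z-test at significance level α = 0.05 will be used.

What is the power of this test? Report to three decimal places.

Noncentrality parameter: δ = d / √(1/n₁ + 1/n₂) = 0.89 / √(1/15 + 1/37) = 2.9076
Two-sided α = 0.05 → critical value z_{0.025} = 1.960.
Power = Φ(δ − 1.960) + Φ(−δ − 1.960) = Φ(0.948) + Φ(-4.868) = 0.8283 + 0.0000 = 0.8283.

Power ≈ 0.828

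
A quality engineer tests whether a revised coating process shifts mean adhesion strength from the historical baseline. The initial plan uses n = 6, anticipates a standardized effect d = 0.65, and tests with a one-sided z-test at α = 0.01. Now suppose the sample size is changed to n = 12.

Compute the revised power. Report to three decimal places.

With n = 12: δ = d·√n = 0.65 × √12 = 2.2517. Critical value z_{0.01} = 2.326.
Revised power = Φ(δ − 2.326) = Φ(-0.075) = 0.4702.

Power ≈ 0.470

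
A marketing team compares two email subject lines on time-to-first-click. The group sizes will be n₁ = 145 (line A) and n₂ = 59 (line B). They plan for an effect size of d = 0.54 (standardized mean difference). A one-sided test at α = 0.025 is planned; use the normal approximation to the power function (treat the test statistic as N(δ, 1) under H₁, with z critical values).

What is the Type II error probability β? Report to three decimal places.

Noncentrality parameter: δ = d / √(1/n₁ + 1/n₂) = 0.54 / √(1/145 + 1/59) = 3.4969
One-sided α = 0.025 → critical value z_{0.025} = 1.960.
Power = P(Z > 1.960 − δ) = Φ(1.537) = 0.9379.
Type II error: β = 1 − power = 1 − 0.9379 = 0.0621.

β ≈ 0.062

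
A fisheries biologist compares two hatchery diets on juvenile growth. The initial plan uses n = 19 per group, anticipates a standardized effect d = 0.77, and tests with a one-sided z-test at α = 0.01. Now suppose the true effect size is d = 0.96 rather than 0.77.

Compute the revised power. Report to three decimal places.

Power ≈ 0.736

With d = 0.96: δ = d·√(n/2) = 0.96 × √(19/2) = 2.9589. Critical value z_{0.01} = 2.326.
Revised power = P(Z > 2.326 − δ) = Φ(0.633) = 0.7365.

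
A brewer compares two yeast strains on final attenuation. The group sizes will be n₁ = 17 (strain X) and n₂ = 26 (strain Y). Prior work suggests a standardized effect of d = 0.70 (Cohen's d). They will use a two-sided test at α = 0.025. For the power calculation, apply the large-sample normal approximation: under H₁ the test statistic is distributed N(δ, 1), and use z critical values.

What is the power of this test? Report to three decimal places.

Power ≈ 0.501

Noncentrality parameter: δ = d / √(1/n₁ + 1/n₂) = 0.70 / √(1/17 + 1/26) = 2.2443
Two-sided α = 0.025 → critical value z_{0.0125} = 2.241.
Power = Φ(δ − 2.241) + Φ(−δ − 2.241) = Φ(0.003) + Φ(-4.486) = 0.5011 + 0.0000 = 0.5011.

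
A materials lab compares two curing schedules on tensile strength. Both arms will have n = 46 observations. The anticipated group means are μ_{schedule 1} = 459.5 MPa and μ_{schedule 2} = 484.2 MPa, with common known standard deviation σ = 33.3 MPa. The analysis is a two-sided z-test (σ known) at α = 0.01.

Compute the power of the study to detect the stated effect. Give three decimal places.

Power ≈ 0.837

Standardized effect: d = |μ_{schedule 1} − μ_{schedule 2}| / σ = |459.5 − 484.2| / 33.3 = 0.7417
Noncentrality parameter: δ = d·√(n/2) = 0.7417 × √(46/2) = 3.5573
Critical value for a two-sided test at α = 0.01: z_{α/2} = 2.576.
Power = Φ(δ − 2.576) + Φ(−δ − 2.576) = Φ(0.981) + Φ(-6.133) = 0.8368 + 0.0000 = 0.8368.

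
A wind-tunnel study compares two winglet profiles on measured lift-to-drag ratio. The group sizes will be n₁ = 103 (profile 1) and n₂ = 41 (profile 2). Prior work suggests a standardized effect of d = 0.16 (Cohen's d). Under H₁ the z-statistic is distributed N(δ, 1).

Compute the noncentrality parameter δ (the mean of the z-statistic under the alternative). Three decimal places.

The noncentrality parameter scales effect size by the design's sample-size factor: δ = d / √(1/n₁ + 1/n₂) = 0.16 / √(1/103 + 1/41) = 0.8665

δ ≈ 0.866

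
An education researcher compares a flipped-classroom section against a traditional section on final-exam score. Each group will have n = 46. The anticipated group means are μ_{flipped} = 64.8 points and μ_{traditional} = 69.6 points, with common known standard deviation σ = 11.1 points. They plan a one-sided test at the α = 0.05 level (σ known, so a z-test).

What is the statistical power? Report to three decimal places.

Power ≈ 0.666

Standardized effect: d = |μ_{flipped} − μ_{traditional}| / σ = |64.8 − 69.6| / 11.1 = 0.4324
Noncentrality parameter: δ = d·√(n/2) = 0.4324 × √(46/2) = 2.0739
Critical value for a one-sided test at α = 0.05: z_α = 1.645.
Power = P(Z > 1.645 − δ) = Φ(0.429) = 0.6660.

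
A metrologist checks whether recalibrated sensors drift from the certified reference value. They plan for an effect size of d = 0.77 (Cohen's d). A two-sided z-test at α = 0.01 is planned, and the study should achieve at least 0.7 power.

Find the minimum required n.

For power 0.7 need Φ(δ − z_{0.005}) = 0.7, so δ = z_{0.005} + z_{0.30} = 2.576 + 0.524 = 3.100.
(The Φ(−δ − z_{α/2}) term is vanishingly small for δ > 0 and is dropped in the standard sample-size formula.)
δ = d·√n ⇒ n = (δ/d)² = (3.100 / 0.77)² = 16.21.
Rounding up, n = 17.

n = 17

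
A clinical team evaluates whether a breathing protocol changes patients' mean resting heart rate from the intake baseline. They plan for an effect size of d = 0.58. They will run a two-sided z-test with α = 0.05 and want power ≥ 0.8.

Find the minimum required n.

Set Φ(δ − 1.960) = 0.8; then δ − 1.960 = Φ⁻¹(0.8) = 0.842, giving δ = 2.802.
(The Φ(−δ − z_{α/2}) term is vanishingly small for δ > 0 and is dropped in the standard sample-size formula.)
δ = d·√n ⇒ n = (δ/d)² = (2.802 / 0.58)² = 23.33.
Rounding up, n = 24.

n = 24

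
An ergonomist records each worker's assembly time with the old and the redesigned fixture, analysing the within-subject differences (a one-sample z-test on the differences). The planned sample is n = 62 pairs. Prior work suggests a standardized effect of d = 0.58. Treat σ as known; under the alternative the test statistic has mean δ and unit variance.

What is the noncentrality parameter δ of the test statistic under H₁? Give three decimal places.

δ ≈ 4.567

δ = d·√n = 0.58 × √62 = 4.5669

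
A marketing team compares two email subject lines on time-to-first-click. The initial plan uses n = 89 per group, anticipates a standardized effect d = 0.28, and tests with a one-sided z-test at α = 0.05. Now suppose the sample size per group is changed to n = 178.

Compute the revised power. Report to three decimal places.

Power ≈ 0.841

With n = 178 per group: δ = d·√(n/2) = 0.28 × √(178/2) = 2.6415. Critical value z_{0.05} = 1.645.
Revised power = Φ(δ − 1.645) = Φ(0.997) = 0.8405.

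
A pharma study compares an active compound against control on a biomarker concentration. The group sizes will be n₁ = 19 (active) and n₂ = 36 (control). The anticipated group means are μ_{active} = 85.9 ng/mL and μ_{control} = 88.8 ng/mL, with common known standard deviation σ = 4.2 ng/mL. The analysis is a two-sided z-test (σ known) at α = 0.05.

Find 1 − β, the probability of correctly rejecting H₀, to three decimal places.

Power ≈ 0.683

Standardized effect: d = |μ_{active} − μ_{control}| / σ = |85.9 − 88.8| / 4.2 = 0.6905
Noncentrality parameter: δ = d / √(1/n₁ + 1/n₂) = 0.6905 / √(1/19 + 1/36) = 2.4350
Two-sided α = 0.05 → critical value z_{0.025} = 1.960.
Power = Φ(δ − 1.960) + Φ(−δ − 1.960) = Φ(0.475) + Φ(-4.395) = 0.6826 + 0.0000 = 0.6826.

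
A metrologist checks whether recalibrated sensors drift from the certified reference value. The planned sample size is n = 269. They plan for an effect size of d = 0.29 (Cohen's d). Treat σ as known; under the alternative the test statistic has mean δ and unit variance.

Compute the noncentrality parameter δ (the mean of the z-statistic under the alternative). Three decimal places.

The noncentrality parameter scales effect size by the design's sample-size factor: δ = d·√n = 0.29 × √269 = 4.7564

δ ≈ 4.756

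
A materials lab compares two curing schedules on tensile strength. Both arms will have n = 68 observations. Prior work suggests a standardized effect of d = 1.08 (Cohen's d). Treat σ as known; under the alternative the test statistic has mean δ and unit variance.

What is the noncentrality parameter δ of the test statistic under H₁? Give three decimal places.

The noncentrality parameter scales effect size by the design's sample-size factor: δ = d·√(n/2) = 1.08 × √(68/2) = 6.2974

δ ≈ 6.297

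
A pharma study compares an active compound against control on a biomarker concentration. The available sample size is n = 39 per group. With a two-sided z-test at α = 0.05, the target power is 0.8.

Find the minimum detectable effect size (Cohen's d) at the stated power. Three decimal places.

Need Φ(δ − 1.960) = 0.8, so δ = 1.960 + 0.842 = 2.802.
(Lower-tail contribution to power is negligible for δ > 0.)
δ = d·√(n/2) ⇒ d = δ/√(n/2) = 2.802/√(39/2) = 0.6344.

d ≈ 0.634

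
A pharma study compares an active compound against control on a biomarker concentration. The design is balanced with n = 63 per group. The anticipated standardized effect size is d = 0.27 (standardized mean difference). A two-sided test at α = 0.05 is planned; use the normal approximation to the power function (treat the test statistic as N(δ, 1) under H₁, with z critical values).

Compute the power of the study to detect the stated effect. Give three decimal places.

Power ≈ 0.329

Noncentrality parameter: λ = d·√(n/2) = 0.27 × √(63/2) = 1.5154
Two-sided α = 0.05 → critical value z_{0.025} = 1.960.
Power = Φ(λ − 1.960) + Φ(−λ − 1.960) = Φ(-0.445) + Φ(-3.475) = 0.3283 + 0.0003 = 0.3286.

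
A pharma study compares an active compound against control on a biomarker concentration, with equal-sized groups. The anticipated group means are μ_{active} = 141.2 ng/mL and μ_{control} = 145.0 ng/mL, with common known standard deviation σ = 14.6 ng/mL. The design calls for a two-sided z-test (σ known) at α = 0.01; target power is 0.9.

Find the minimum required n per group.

Standardized effect: d = |μ_{active} − μ_{control}| / σ = |141.2 − 145.0| / 14.6 = 0.2603
Set Φ(δ − 2.576) = 0.9; then δ − 2.576 = Φ⁻¹(0.9) = 1.282, giving δ = 3.857.
(The Φ(−δ − z_{α/2}) term is vanishingly small for δ > 0 and is dropped in the standard sample-size formula.)
δ = d·√(n/2) ⇒ n = 2(δ/d)² = 2 × (3.857 / 0.2603)² = 439.29.
Round up to the next whole unit.

n = 440 per group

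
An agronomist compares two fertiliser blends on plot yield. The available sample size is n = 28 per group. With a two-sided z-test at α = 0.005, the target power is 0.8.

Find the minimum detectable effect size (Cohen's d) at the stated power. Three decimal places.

Required noncentrality: δ = z_{0.0025} + z_{0.20} = 2.807 + 0.842 = 3.649.
(Lower-tail contribution to power is negligible for δ > 0.)
δ = d·√(n/2) ⇒ d = δ/√(n/2) = 3.649/√(28/2) = 0.9751.

d ≈ 0.975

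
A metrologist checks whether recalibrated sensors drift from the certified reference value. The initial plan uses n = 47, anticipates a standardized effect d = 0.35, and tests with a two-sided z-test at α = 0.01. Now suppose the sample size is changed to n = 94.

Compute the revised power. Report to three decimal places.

With n = 94: δ = d·√n = 0.35 × √94 = 3.3934. Critical value z_{0.005} = 2.576.
Revised power = Φ(δ − 2.576) + Φ(−δ − 2.576) = Φ(0.818) + Φ(-5.969) = 0.7932 + 0.0000 = 0.7932.

Power ≈ 0.793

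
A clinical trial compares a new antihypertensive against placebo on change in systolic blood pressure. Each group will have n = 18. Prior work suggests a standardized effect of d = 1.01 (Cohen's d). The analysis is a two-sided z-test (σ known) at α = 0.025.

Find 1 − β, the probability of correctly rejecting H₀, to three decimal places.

Noncentrality parameter: δ = d·√(n/2) = 1.01 × √(18/2) = 3.0300
Two-sided α = 0.025 → critical value z_{0.0125} = 2.241.
Power = Φ(δ − 2.241) + Φ(−δ − 2.241) = Φ(0.789) + Φ(-5.271) = 0.7848 + 0.0000 = 0.7848.

Power ≈ 0.785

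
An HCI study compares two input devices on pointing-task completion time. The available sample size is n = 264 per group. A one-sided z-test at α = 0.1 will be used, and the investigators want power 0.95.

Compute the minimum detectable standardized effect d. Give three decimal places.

Need Φ(δ − 1.282) = 0.95, so δ = 1.282 + 1.645 = 2.926.
δ = d·√(n/2) ⇒ d = δ/√(n/2) = 2.926/√(264/2) = 0.2547.

d ≈ 0.255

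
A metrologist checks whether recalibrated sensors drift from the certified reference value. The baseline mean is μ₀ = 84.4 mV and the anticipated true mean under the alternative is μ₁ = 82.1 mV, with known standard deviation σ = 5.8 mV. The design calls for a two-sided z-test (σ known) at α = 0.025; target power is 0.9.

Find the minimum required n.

n = 79

Standardized effect: d = |μ₁ − μ₀| / σ = |82.1 − 84.4| / 5.8 = 0.3966
For power 0.9 need Φ(δ − z_{0.0125}) = 0.9, so δ = z_{0.0125} + z_{0.10} = 2.241 + 1.282 = 3.523.
(Ignoring the negligible lower-tail rejection probability gives the usual closed-form inversion.)
δ = d·√n ⇒ n = (δ/d)² = (3.523 / 0.3966)² = 78.92.
Round up to the next whole unit.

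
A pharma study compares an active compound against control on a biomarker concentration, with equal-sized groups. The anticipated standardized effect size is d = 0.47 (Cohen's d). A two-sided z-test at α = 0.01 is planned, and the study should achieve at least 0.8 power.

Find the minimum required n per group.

n = 106 per group

Set Φ(δ − 2.576) = 0.8; then δ − 2.576 = Φ⁻¹(0.8) = 0.842, giving δ = 3.417.
(For δ > 0 the lower-tail rejection region contributes negligibly to power, so the one-term inversion is standard.)
δ = d·√(n/2) ⇒ n = 2(δ/d)² = 2 × (3.417 / 0.47)² = 105.74.
Round up to the next whole unit.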